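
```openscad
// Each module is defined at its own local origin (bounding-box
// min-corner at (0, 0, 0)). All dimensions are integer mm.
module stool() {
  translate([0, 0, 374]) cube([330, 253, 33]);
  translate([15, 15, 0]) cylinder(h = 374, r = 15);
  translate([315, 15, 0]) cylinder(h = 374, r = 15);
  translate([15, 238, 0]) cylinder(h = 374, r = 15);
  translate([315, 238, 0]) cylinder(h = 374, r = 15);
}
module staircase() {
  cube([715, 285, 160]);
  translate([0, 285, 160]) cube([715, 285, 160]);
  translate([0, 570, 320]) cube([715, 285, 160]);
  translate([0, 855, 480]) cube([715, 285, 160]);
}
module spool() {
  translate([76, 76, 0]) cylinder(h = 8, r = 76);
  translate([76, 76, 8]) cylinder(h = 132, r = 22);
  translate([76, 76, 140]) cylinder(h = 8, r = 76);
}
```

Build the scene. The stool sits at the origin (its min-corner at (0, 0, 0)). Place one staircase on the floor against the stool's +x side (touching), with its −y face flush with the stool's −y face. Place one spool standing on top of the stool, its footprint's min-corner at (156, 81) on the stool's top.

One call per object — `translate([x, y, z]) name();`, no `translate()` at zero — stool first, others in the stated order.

stool();
translate([330, 0, 0]) staircase();
translate([156, 81, 407]) spool();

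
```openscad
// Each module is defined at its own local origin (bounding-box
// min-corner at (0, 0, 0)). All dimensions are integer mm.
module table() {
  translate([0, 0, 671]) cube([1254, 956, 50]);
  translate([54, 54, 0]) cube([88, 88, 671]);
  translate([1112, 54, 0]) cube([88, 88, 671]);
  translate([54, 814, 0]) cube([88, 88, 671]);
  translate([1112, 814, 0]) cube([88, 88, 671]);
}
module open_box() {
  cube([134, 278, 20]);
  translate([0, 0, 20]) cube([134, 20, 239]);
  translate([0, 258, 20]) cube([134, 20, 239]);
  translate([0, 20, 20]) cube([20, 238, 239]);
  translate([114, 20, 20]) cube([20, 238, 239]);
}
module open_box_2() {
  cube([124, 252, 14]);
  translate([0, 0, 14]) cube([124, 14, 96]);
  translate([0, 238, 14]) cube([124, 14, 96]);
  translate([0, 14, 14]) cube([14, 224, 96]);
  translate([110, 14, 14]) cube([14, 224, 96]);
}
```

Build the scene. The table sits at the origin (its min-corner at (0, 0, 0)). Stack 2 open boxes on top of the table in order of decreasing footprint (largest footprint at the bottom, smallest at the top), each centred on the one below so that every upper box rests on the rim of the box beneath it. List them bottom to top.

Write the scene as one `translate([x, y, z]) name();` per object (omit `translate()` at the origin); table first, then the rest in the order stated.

table();
translate([560, 339, 721]) open_box();
translate([565, 352, 980]) open_box_2();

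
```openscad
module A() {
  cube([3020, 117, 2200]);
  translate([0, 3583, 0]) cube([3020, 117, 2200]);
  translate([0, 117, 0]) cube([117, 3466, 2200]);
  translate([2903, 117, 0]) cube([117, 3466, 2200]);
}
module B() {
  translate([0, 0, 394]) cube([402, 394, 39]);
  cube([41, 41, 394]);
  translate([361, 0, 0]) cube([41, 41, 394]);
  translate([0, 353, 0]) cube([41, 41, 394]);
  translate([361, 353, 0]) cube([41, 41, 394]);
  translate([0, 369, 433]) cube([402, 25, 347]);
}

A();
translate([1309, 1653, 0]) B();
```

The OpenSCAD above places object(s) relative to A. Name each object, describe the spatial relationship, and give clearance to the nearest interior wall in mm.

A is a house frame. B is a chair. The chair sits inside the house frame, centred. The clearance to the nearest interior wall is 1192 mm.

Clearances: x = 1192, y = 1536; minimum 1192 mm.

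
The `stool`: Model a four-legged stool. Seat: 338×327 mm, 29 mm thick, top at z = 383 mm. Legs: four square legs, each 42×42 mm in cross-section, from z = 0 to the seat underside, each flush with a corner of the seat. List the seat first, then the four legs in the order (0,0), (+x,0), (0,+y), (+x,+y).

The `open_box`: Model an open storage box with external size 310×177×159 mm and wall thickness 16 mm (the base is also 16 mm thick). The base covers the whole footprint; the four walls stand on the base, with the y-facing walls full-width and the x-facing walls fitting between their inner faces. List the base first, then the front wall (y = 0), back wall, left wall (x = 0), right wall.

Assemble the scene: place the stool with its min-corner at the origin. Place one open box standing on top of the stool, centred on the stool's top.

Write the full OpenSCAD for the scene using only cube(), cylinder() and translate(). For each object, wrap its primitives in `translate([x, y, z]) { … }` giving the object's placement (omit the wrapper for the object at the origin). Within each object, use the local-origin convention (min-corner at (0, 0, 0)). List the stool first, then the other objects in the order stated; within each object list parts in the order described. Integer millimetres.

translate([0, 0, 354]) cube([338, 327, 29]);
cube([42, 42, 354]);
translate([296, 0, 0]) cube([42, 42, 354]);
translate([0, 285, 0]) cube([42, 42, 354]);
translate([296, 285, 0]) cube([42, 42, 354]);
translate([14, 75, 383]) {
  cube([310, 177, 16]);
  translate([0, 0, 16]) cube([310, 16, 143]);
  translate([0, 161, 16]) cube([310, 16, 143]);
  translate([0, 16, 16]) cube([16, 145, 143]);
  translate([294, 16, 16]) cube([16, 145, 143]);
}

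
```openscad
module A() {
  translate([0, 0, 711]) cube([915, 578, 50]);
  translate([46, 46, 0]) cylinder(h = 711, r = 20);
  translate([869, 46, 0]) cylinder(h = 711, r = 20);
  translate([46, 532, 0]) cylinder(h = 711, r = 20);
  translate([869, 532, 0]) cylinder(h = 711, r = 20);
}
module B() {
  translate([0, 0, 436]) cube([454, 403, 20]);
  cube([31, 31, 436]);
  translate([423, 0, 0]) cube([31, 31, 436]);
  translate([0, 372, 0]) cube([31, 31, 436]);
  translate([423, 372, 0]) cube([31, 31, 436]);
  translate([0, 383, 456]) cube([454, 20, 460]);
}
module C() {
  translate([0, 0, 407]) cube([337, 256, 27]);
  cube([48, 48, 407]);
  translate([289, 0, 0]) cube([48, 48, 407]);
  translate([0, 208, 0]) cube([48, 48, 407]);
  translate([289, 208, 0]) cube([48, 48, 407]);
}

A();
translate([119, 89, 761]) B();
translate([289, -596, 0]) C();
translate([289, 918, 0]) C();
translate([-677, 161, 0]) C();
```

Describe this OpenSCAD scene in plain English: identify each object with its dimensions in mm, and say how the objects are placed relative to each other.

A is a rectangular dining table. The top is 915×578×50 mm with its upper surface at z = 761 mm. It stands on four round legs of 40 mm diameter, each leg's bounding box inset 26 mm from the nearest pair of top edges, running from the floor to the underside of the top.

B is a chair: 454×403 mm seat, 20 mm thick, top at z = 456 mm, on four 31 mm square corner legs flush with the seat edges. A 20 mm thick backrest slab spans the full seat width, extending 460 mm above the seat top, its back face flush with the seat's +y edge.

C is a four-legged stool. The seat is 337×256 mm, 27 mm thick, top at z = 434 mm. It stands on four square legs, each 48×48 mm in cross-section, from z = 0 to the seat underside, each flush with a corner of the seat.

The chair is on top of the table. Three stools sit around the table at the −y, +y, −x sides.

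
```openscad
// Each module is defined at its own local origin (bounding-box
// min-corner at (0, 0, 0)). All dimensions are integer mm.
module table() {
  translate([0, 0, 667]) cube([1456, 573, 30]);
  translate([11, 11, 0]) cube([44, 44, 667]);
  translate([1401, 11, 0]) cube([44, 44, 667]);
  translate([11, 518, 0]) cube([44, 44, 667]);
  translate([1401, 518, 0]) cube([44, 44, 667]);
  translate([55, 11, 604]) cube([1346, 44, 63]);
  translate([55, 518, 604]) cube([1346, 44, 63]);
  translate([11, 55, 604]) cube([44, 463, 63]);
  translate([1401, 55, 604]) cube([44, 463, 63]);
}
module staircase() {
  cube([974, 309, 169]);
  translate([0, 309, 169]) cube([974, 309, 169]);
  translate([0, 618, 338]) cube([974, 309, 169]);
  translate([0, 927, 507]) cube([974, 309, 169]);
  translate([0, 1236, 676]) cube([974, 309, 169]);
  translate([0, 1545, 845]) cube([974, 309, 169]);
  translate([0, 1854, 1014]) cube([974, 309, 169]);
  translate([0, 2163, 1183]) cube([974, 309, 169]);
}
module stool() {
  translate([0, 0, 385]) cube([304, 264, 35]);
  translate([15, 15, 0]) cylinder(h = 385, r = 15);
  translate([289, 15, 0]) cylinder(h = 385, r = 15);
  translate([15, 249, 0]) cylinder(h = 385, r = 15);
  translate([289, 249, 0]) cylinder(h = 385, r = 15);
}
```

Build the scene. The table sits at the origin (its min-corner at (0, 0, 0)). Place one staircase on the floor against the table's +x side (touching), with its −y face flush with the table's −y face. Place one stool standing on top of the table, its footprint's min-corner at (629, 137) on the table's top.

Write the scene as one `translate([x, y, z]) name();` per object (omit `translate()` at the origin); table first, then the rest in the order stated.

table();
translate([1456, 0, 0]) staircase();
translate([629, 137, 697]) stool();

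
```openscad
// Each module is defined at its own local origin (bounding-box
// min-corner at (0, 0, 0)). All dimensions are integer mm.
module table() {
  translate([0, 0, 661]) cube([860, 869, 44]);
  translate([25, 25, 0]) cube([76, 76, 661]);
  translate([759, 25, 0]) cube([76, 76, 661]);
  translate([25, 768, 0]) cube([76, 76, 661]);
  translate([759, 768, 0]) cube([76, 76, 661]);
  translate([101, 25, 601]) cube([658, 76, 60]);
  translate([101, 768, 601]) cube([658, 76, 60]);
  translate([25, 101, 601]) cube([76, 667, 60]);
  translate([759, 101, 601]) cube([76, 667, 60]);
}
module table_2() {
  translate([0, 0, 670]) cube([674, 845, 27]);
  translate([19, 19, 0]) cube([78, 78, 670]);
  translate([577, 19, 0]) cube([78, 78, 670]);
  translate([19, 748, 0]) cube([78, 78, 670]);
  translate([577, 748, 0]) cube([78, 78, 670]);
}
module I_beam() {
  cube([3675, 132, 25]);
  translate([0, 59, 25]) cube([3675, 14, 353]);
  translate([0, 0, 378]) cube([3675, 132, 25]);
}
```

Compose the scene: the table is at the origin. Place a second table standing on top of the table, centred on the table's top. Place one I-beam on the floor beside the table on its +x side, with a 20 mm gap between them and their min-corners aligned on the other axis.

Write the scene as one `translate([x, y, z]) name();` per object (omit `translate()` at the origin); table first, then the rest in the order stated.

table();
translate([93, 12, 705]) table_2();
translate([880, 0, 0]) I_beam();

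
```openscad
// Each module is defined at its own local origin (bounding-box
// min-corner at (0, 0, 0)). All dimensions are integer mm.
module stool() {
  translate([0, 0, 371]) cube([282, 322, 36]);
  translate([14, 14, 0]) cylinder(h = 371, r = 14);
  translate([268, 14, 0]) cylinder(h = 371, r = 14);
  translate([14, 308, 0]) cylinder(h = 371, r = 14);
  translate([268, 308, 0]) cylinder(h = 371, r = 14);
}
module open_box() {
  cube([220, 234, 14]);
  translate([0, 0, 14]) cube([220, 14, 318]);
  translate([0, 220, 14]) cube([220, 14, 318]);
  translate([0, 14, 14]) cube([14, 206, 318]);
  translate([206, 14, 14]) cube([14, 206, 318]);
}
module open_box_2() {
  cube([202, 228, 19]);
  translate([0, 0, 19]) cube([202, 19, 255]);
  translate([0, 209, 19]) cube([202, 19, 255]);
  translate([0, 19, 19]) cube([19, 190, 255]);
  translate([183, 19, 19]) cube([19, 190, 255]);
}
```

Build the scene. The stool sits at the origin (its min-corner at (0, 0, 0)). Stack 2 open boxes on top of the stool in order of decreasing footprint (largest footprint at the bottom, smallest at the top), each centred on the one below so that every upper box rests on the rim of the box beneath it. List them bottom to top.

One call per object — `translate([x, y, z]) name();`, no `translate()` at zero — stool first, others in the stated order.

stool();
translate([31, 44, 407]) open_box();
translate([40, 47, 739]) open_box_2();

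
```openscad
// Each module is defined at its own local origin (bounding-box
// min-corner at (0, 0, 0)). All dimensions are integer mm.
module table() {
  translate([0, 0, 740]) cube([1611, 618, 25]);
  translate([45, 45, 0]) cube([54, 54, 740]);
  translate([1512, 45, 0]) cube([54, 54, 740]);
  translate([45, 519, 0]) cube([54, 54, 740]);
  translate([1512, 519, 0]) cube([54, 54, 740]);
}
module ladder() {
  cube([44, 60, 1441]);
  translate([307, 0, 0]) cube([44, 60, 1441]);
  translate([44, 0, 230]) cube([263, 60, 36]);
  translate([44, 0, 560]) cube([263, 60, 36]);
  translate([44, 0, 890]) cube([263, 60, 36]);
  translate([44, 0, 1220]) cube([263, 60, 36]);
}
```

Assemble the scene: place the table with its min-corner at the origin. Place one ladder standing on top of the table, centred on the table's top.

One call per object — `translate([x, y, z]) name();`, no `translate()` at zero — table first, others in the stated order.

table();
translate([630, 279, 765]) ladder();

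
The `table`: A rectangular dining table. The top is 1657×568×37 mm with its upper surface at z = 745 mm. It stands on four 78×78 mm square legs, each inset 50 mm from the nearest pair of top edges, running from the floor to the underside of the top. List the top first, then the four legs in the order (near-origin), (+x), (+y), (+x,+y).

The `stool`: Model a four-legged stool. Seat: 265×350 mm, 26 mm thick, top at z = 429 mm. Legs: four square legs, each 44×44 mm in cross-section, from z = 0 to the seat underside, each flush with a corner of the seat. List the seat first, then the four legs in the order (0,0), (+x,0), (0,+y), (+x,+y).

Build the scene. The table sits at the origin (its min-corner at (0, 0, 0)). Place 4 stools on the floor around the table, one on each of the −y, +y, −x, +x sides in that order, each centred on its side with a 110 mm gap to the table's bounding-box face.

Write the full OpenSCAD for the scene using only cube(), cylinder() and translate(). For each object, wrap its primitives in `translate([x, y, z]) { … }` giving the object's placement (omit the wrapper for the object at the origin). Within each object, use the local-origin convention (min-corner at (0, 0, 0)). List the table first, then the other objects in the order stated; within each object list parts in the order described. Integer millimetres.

translate([0, 0, 708]) cube([1657, 568, 37]);
translate([50, 50, 0]) cube([78, 78, 708]);
translate([1529, 50, 0]) cube([78, 78, 708]);
translate([50, 440, 0]) cube([78, 78, 708]);
translate([1529, 440, 0]) cube([78, 78, 708]);
translate([696, -460, 0]) {
  translate([0, 0, 403]) cube([265, 350, 26]);
  cube([44, 44, 403]);
  translate([221, 0, 0]) cube([44, 44, 403]);
  translate([0, 306, 0]) cube([44, 44, 403]);
  translate([221, 306, 0]) cube([44, 44, 403]);
}
translate([696, 678, 0]) {
  translate([0, 0, 403]) cube([265, 350, 26]);
  cube([44, 44, 403]);
  translate([221, 0, 0]) cube([44, 44, 403]);
  translate([0, 306, 0]) cube([44, 44, 403]);
  translate([221, 306, 0]) cube([44, 44, 403]);
}
translate([-375, 109, 0]) {
  translate([0, 0, 403]) cube([265, 350, 26]);
  cube([44, 44, 403]);
  translate([221, 0, 0]) cube([44, 44, 403]);
  translate([0, 306, 0]) cube([44, 44, 403]);
  translate([221, 306, 0]) cube([44, 44, 403]);
}
translate([1767, 109, 0]) {
  translate([0, 0, 403]) cube([265, 350, 26]);
  cube([44, 44, 403]);
  translate([221, 0, 0]) cube([44, 44, 403]);
  translate([0, 306, 0]) cube([44, 44, 403]);
  translate([221, 306, 0]) cube([44, 44, 403]);
}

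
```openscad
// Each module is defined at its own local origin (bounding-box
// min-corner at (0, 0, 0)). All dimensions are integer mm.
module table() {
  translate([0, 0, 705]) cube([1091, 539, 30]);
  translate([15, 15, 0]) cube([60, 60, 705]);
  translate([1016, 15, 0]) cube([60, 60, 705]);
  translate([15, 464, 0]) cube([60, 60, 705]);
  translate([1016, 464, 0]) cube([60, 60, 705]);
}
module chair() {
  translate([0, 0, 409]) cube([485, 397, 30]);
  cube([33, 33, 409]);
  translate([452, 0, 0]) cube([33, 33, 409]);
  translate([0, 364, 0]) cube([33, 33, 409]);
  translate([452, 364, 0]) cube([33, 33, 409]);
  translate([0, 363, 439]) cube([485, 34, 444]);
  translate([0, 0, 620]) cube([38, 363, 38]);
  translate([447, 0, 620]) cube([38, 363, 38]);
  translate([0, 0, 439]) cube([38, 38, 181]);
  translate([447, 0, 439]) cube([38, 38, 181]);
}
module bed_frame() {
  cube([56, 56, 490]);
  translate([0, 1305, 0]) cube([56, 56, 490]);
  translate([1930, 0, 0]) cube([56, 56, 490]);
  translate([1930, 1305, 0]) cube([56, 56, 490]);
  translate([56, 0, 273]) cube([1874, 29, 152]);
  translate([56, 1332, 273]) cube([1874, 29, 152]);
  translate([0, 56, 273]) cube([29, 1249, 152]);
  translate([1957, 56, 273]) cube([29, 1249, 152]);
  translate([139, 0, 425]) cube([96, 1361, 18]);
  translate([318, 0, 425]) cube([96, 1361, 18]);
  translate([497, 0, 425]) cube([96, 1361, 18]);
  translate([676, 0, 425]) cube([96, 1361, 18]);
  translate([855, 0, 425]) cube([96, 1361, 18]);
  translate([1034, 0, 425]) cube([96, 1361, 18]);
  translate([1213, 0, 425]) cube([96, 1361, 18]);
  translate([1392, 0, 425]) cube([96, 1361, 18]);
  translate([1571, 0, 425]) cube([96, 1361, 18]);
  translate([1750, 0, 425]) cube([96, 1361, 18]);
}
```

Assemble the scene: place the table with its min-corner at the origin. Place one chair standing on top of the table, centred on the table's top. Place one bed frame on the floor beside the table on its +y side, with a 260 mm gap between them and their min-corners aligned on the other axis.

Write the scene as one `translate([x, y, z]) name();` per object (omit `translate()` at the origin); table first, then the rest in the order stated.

table();
translate([303, 71, 735]) chair();
translate([0, 799, 0]) bed_frame();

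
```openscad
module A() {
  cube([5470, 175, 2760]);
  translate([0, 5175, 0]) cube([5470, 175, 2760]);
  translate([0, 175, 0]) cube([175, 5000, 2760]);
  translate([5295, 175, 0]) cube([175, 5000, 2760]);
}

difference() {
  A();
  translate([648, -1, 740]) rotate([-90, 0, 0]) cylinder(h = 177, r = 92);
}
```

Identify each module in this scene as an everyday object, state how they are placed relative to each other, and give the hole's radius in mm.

The subtracted cylinder has r = 92 mm.

A is a house frame. The house frame has a circular hole through its front wall. The hole's radius is 92 mm.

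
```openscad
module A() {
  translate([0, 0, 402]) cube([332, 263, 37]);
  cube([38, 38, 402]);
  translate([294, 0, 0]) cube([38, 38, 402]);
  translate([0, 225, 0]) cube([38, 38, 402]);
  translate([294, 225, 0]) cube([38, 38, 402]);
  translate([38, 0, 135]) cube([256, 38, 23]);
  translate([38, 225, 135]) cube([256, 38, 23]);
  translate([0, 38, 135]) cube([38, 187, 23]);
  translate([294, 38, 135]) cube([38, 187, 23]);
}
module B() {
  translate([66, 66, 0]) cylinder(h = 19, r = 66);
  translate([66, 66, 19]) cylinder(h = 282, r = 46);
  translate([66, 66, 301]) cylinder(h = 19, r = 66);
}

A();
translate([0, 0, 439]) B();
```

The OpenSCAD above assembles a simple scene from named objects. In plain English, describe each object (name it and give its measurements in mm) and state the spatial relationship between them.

A is a simple wooden stool: a rectangular seat 332 mm (x) by 263 mm (y), 37 mm thick, top face at z = 439 mm, on four square legs, each 38×38 mm in cross-section. The legs rest on z = 0, each flush with a corner of the seat. Four stretchers, 38 mm wide and 23 mm tall, connect adjacent legs with their undersides at z = 135 mm, each running between the inner faces of the legs it joins and aligned with the legs' outer faces on the other axis.

B is a spool: two coaxial disc flanges of radius 66 mm and thickness 19 mm, joined by a core cylinder of radius 46 mm and height 282 mm. The lower flange rests on z = 0 and the three cylinders share a vertical axis.

The spool is on top of the stool.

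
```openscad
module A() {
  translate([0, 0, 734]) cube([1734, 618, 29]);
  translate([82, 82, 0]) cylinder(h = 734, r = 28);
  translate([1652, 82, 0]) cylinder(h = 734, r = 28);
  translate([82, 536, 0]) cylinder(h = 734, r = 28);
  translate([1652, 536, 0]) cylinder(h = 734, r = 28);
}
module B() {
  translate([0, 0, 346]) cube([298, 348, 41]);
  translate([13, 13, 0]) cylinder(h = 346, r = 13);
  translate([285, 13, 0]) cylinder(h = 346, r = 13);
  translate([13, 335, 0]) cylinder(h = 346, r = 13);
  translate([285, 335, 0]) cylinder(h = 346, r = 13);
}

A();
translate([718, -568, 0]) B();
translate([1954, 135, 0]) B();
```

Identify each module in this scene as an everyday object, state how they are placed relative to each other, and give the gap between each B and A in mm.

Each stool's nearest face is 220 mm from the table's bounding box.

A is a table. B is a stool. Two stools sit around the table at the −y, +x sides. The gap between each stool and the table is 220 mm.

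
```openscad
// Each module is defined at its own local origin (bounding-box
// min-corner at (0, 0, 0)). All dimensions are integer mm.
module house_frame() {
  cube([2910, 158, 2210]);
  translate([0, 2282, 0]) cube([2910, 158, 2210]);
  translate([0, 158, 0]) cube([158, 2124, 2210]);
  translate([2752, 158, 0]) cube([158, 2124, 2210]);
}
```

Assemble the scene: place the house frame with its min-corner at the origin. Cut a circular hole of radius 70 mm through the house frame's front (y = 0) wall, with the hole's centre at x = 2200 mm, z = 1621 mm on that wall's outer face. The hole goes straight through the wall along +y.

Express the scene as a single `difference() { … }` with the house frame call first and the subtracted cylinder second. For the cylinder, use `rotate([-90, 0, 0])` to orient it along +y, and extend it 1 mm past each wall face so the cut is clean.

difference() {
  house_frame();
  translate([2200, -1, 1621]) rotate([-90, 0, 0]) cylinder(h = 160, r = 70);
}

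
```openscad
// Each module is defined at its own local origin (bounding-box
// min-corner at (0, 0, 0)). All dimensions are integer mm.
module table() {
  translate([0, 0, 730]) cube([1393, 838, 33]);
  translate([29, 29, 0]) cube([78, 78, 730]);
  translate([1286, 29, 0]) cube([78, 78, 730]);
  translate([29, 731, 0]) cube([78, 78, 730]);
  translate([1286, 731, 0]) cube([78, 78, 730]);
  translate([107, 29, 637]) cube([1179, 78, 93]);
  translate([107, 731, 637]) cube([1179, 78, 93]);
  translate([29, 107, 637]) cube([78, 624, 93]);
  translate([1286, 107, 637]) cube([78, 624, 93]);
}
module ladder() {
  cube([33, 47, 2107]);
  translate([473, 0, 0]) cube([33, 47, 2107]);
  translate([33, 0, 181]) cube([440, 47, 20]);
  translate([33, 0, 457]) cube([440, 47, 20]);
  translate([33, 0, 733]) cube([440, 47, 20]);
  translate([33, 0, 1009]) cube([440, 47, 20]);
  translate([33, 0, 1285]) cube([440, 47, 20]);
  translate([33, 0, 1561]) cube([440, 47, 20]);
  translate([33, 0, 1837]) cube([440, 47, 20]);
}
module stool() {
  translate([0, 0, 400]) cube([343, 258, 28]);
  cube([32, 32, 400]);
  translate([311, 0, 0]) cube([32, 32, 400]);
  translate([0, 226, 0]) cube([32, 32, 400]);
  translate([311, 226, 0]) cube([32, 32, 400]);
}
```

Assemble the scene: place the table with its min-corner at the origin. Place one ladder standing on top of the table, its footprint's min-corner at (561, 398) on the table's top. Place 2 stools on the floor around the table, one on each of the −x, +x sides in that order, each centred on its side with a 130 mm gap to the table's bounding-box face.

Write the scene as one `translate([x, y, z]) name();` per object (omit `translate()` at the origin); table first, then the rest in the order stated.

table();
translate([561, 398, 763]) ladder();
translate([-473, 290, 0]) stool();
translate([1523, 290, 0]) stool();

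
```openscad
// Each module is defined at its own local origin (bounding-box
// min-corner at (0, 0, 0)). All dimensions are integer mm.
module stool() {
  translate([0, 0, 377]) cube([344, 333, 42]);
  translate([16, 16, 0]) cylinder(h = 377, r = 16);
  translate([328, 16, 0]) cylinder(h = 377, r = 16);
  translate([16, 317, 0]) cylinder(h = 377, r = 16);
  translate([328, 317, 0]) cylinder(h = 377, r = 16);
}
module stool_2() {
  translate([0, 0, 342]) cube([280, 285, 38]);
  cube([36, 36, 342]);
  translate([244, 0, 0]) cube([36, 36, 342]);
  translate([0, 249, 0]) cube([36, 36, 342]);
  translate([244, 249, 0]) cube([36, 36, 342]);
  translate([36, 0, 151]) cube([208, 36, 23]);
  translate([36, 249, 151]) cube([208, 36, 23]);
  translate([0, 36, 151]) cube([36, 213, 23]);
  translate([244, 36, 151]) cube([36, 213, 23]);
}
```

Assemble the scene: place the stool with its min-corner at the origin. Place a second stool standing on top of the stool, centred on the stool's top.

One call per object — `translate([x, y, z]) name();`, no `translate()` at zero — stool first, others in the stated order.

stool();
translate([32, 24, 419]) stool_2();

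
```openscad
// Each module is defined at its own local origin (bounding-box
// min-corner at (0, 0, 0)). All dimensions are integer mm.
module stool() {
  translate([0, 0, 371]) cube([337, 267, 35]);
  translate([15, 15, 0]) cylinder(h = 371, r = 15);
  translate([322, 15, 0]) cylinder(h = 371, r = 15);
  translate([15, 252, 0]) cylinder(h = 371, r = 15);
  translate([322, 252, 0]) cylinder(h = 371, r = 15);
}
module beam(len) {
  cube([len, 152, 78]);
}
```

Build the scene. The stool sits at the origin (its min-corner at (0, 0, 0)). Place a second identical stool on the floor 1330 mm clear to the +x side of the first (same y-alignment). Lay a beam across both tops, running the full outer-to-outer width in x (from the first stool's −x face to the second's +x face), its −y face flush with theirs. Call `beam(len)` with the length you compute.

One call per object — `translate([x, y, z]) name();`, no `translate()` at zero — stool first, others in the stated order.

stool();
translate([1667, 0, 0]) stool();
translate([0, 0, 406]) beam(2004);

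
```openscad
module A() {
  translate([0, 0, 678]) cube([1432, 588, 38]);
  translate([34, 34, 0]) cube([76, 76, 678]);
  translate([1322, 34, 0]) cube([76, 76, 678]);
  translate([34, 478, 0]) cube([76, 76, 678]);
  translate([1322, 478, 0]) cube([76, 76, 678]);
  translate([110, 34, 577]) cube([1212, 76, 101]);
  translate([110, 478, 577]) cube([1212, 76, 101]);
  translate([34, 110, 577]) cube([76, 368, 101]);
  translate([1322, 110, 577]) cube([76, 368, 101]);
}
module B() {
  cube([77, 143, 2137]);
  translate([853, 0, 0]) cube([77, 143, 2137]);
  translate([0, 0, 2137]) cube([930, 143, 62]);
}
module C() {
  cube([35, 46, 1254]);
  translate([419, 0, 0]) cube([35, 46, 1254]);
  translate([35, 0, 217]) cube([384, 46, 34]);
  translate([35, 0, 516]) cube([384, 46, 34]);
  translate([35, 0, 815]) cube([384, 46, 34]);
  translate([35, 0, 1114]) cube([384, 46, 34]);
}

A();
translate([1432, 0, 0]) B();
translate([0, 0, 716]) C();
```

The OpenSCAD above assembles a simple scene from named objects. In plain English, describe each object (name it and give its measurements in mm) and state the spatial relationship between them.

A is a rectangular dining table. The top is 1432×588×38 mm with its upper surface at z = 716 mm. It stands on four 76×76 mm square legs, each inset 34 mm from the nearest pair of top edges, running from the floor to the underside of the top. Four apron rails, 76 mm thick and 101 mm tall, run between adjacent legs with their top edges flush with the underside of the top and their outer faces flush with the legs' outer faces.

B is a rectangular door frame: two vertical jambs of 77×143 mm section, 2137 mm tall, with a clear opening 776 mm wide between their inner faces. A header 62 mm tall and 143 mm deep lies on top of the jambs and spans the full outside width.

C is a wooden ladder with two side rails of 35×46 mm section and 1254 mm height, set 454 mm apart overall. Between them run 4 rectangular rungs (46 mm deep, 34 mm thick), front faces flush with the rails' −y face. The bottom of the first rung is 217 mm above the floor and each subsequent rung is 299 mm higher than the one below.

The door frame is against the table's +x side, with their −y faces flush. The ladder is on top of the table.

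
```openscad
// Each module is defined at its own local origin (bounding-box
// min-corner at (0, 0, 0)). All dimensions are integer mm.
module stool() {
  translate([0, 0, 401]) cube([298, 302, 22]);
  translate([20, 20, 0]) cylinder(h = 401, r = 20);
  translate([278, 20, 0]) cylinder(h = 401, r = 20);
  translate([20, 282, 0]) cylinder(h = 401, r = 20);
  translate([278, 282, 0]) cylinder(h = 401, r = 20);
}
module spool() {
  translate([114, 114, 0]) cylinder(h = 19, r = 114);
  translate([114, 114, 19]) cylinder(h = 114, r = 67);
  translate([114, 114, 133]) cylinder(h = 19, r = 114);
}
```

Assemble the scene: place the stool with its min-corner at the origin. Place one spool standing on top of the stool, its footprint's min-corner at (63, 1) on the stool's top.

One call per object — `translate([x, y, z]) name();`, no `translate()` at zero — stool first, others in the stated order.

stool();
translate([63, 1, 423]) spool();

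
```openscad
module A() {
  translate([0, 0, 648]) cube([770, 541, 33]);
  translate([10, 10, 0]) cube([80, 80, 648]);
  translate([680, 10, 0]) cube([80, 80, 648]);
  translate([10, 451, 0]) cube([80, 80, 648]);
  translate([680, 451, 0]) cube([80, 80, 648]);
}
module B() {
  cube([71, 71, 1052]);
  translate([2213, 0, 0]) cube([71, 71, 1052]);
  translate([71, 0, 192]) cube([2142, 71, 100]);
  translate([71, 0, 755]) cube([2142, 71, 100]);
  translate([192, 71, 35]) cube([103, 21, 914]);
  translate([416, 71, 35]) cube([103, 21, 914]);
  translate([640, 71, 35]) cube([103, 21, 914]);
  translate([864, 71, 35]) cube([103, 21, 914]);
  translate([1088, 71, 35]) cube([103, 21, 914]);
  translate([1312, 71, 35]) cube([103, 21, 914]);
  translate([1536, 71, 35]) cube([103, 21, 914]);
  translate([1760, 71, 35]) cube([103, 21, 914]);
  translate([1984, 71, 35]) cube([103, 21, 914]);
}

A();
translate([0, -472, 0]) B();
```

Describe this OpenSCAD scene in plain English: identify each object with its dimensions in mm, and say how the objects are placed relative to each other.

A is a rectangular dining table. The top is 770×541×33 mm with its upper surface at z = 681 mm. It stands on four 80×80 mm square legs, each inset 10 mm from the nearest pair of top edges, running from the floor to the underside of the top.

B is a fence section. Two 71×71 mm posts, 1052 mm tall, stand on the floor with a clear span of 2142 mm between their inner faces. Two horizontal rails of 71×100 mm section span the gap between the posts with their undersides at z = 192 mm and z = 755 mm, flush with the posts' −y face. 9 pickets, each 103 mm wide, 21 mm thick and 914 mm tall, are fixed to the +y face of the rails with their bottoms at z = 35 mm, evenly spaced across the span with equal gaps (rounded down to the nearest mm) at the −x end and between each pair — any rounding remainder accumulates at the +x end.

The fence section is on the floor beside the table on its −y side.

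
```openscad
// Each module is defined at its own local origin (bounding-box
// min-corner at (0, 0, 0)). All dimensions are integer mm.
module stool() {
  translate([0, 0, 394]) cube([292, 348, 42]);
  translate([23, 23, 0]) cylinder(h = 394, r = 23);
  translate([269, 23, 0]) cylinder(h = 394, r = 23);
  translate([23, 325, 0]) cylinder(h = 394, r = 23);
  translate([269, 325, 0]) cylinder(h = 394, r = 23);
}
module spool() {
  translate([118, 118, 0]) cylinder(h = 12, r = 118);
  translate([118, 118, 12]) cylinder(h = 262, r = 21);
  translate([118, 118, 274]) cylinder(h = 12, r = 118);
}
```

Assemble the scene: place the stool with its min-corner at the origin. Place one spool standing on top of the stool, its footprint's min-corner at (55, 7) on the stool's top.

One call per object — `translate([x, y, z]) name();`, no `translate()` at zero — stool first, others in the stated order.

stool();
translate([55, 7, 436]) spool();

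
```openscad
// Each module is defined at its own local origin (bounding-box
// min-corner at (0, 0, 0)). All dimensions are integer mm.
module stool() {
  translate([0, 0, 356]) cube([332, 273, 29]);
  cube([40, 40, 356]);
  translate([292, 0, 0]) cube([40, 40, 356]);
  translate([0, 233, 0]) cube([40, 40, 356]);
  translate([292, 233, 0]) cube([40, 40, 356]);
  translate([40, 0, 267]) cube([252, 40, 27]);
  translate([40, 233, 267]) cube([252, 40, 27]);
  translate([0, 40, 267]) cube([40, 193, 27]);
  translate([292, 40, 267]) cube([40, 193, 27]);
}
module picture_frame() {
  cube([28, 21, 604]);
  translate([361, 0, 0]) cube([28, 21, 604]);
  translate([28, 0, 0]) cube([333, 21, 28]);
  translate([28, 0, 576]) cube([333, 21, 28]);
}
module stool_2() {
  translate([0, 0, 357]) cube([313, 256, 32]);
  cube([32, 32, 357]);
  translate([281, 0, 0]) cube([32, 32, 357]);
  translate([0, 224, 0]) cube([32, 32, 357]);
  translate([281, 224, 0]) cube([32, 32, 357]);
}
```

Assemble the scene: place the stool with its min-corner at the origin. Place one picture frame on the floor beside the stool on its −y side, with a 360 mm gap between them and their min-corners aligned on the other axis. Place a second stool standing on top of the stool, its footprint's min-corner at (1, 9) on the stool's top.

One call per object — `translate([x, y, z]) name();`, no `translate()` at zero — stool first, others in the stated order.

stool();
translate([0, -381, 0]) picture_frame();
translate([1, 9, 385]) stool_2();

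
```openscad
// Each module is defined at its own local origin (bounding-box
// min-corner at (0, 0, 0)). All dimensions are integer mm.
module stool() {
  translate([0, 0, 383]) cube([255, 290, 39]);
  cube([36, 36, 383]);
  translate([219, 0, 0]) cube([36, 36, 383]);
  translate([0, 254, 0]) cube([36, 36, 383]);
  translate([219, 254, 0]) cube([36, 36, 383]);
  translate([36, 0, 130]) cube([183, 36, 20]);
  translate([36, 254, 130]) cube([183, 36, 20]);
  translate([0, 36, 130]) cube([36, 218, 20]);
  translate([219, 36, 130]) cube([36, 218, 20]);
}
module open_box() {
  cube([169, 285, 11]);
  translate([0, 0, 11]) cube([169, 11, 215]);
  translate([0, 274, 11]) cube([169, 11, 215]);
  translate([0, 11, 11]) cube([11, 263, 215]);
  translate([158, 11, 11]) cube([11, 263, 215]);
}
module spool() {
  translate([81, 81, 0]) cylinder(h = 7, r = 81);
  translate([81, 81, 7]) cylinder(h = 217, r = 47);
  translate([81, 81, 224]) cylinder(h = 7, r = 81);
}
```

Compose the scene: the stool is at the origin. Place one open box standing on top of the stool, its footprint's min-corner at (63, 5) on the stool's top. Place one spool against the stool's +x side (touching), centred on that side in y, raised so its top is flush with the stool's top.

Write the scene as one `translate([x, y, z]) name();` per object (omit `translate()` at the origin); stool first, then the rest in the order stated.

stool();
translate([63, 5, 422]) open_box();
translate([255, 64, 191]) spool();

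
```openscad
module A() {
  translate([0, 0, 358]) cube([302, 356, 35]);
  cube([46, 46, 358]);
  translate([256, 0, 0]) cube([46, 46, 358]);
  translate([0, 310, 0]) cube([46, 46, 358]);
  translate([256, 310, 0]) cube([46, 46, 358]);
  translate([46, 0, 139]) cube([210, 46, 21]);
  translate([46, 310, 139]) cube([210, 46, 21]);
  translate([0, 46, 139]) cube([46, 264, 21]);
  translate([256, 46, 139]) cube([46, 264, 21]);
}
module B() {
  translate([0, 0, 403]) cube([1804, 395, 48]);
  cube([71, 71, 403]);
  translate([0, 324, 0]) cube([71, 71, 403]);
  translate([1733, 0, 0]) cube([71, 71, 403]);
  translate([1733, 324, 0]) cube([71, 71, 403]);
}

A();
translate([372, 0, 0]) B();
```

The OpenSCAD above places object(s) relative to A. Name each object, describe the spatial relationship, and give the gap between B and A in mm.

The bench's nearest face is 70 mm from the stool's +x face.

A is a stool. B is a bench. The bench is on the floor beside the stool on its +x side. The gap between the bench and the stool is 70 mm.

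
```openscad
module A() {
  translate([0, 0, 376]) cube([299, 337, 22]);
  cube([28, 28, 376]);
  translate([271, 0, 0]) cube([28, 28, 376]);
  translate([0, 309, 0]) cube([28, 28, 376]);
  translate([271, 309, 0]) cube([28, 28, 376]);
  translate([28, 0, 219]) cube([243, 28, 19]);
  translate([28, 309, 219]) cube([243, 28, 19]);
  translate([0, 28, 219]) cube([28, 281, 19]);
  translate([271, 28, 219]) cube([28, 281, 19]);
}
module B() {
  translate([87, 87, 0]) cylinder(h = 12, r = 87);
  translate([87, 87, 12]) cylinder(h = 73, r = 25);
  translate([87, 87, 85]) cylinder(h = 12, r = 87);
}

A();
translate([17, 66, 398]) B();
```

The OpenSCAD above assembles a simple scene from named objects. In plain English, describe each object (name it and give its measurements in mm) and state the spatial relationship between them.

A is a four-legged stool. The seat is 299×337 mm, 22 mm thick, top at z = 398 mm. It stands on four square legs, each 28×28 mm in cross-section, from z = 0 to the seat underside, each flush with a corner of the seat. Four stretchers, 28 mm wide and 19 mm tall, connect adjacent legs with their undersides at z = 219 mm, each running between the inner faces of the legs it joins and aligned with the legs' outer faces on the other axis.

B is a spool: two coaxial disc flanges of radius 87 mm and thickness 12 mm, joined by a core cylinder of radius 25 mm and height 73 mm. The lower flange rests on z = 0 and the three cylinders share a vertical axis.

The spool is on top of the stool.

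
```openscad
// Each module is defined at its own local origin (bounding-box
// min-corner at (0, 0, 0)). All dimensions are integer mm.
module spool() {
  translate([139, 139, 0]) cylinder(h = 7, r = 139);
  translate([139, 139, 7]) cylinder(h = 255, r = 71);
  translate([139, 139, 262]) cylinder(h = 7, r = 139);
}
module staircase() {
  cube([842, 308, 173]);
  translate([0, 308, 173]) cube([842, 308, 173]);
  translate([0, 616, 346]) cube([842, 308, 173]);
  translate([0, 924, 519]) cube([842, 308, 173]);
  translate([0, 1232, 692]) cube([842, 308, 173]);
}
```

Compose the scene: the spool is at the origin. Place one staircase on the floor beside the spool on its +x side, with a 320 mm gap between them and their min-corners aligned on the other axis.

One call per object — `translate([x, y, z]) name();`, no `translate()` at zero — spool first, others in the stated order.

spool();
translate([598, 0, 0]) staircase();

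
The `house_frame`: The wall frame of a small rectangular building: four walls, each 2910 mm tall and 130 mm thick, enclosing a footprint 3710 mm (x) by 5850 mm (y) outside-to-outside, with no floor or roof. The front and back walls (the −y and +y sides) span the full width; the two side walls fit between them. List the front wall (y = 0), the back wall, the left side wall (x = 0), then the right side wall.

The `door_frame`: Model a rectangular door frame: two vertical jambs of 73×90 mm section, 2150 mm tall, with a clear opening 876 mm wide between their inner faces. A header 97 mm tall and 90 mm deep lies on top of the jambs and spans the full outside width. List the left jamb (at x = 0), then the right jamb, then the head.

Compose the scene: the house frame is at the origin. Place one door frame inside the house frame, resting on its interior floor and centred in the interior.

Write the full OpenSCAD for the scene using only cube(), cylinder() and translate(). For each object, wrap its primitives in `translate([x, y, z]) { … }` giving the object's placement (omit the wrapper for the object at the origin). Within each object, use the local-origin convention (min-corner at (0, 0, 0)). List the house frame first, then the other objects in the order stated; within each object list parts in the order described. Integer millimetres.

cube([3710, 130, 2910]);
translate([0, 5720, 0]) cube([3710, 130, 2910]);
translate([0, 130, 0]) cube([130, 5590, 2910]);
translate([3580, 130, 0]) cube([130, 5590, 2910]);
translate([1344, 2880, 0]) {
  cube([73, 90, 2150]);
  translate([949, 0, 0]) cube([73, 90, 2150]);
  translate([0, 0, 2150]) cube([1022, 90, 97]);
}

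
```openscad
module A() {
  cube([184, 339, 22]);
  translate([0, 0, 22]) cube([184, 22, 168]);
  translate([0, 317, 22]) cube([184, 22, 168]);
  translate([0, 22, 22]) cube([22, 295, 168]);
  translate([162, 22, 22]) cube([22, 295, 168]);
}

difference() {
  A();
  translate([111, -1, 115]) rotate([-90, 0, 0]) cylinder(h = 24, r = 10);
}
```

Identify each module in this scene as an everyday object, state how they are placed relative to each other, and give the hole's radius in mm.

A is an open box. The open box has a circular hole through its front wall. The hole's radius is 10 mm.

The subtracted cylinder has r = 10 mm.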